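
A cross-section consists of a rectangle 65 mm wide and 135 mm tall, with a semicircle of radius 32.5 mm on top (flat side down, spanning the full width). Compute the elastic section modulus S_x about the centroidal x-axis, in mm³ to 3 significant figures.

S_x ≈ 2.60 × 10⁵ mm³

Treat the section as a set of non-overlapping primitives; coordinates are from the bounding-box lower-left.
Rectangular body: 65 × 135, A = 8 775 mm², y = 67.5 mm, Ī = 13 327 031 mm⁴.
Semicircular cap: semicircle r = 32.5, A = 1659.2 mm², y = 148.79 mm, Ī = 122 452 mm⁴.
Centroid: ȳ = ΣA·y / ΣA = 80.427 mm.
Transfer each piece to the centroidal x-axis using Ī + A·d² with d = y − 80.427:
  rectangular body: d = -12.927 mm → contributes +14 793 311 mm⁴
  semicircular cap: d = 68.367 mm → contributes +7 877 371 mm⁴
Total I = 22 670 682 mm⁴.
Extreme fibre distance c = 87.073 mm; S = I/c = 260 363 mm³.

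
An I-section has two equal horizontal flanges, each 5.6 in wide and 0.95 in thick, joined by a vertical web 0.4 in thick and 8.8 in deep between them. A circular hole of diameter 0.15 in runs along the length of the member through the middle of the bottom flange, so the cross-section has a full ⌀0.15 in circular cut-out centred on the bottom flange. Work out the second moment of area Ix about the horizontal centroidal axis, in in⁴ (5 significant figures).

Ix ≈ 275.96 in⁴

Break the section into simple shapes (no overlaps), measuring from the bottom-left corner of the bounding box.
Bottom flange: 5.6 × 0.95, A = 5.32 in², y = 0.475 in, Ī = 0.4001083 in⁴.
Web: 0.4 × 8.8, A = 3.52 in², y = 5.35 in, Ī = 22.71573 in⁴.
Top flange: 5.6 × 0.95, A = 5.32 in², y = 10.225 in, Ī = 0.4001083 in⁴.
Hole (subtracted): ⌀0.15, A = 0.01767146 in², y = 0.475 in, Ī = 0.00002485049 in⁴.
Centroid: ȳ = ΣA·y / ΣA = 5.356092 in.
Transfer each piece to the horizontal centroidal axis using Ī + A·d² with d = y − 5.356092:
  bottom flange: d = -4.881092 in → contributes +127.1494 in⁴
  web: d = -0.006091526 in → contributes +22.71586 in⁴
  top flange: d = 4.868908 in → contributes +126.5175 in⁴
  hole: d = -4.881092 in → contributes −0.4210483 in⁴
Total I = 275.9617 in⁴.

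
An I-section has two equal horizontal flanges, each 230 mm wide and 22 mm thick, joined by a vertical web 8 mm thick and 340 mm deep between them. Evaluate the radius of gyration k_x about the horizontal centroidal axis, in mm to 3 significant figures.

Split into non-overlapping primitives; take the origin at the lower-left of the bounding box.
Bottom flange: 230 × 22, A = 5 060 mm², y = 11 mm, Ī = 204 087 mm⁴.
Web: 8 × 340, A = 2 720 mm², y = 192 mm, Ī = 26 202 667 mm⁴.
Top flange: 230 × 22, A = 5 060 mm², y = 373 mm, Ī = 204 087 mm⁴.
By symmetry the centroid is at mid-height, ȳ = 192 mm.
Transfer each piece to the horizontal centroidal axis using Ī + A·d² with d = y − 192:
  bottom flange: d = -181 mm → contributes +165 974 747 mm⁴
  web: d = 0 mm → contributes +26 202 667 mm⁴
  top flange: d = 181 mm → contributes +165 974 747 mm⁴
Total I = 358 152 160 mm⁴.
Radius of gyration: k = √(I/A) = √(358 152 160 / 12 840) = 167.01 mm.

k_x ≈ 167 mm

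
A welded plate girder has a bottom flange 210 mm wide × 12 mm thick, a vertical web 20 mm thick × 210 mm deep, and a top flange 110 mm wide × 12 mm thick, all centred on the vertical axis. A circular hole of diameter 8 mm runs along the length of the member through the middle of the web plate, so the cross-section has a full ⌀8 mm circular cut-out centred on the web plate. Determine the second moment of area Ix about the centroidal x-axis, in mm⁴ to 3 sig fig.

Ix ≈ 6.06 × 10⁷ mm⁴

Break the section into simple shapes (no overlaps), measuring from the bottom-left corner of the bounding box.
Bottom plate: 210 × 12, A = 2 520 mm², y = 6 mm, Ī = 30 240 mm⁴.
Web plate: 20 × 210, A = 4 200 mm², y = 117 mm, Ī = 15 435 000 mm⁴.
Top plate: 110 × 12, A = 1 320 mm², y = 228 mm, Ī = 15 840 mm⁴.
Hole (subtracted): ⌀8, A = 50.265 mm², y = 117 mm, Ī = 201.06 mm⁴.
Centroid: ȳ = ΣA·y / ΣA = 100.33 mm.
Transfer each piece to the centroidal x-axis using Ī + A·d² with d = y − 100.33:
  bottom plate: d = -94.329 mm → contributes +22 452 913 mm⁴
  web plate: d = 16.671 mm → contributes +16 602 328 mm⁴
  top plate: d = 127.67 mm → contributes +21 531 819 mm⁴
  hole: d = 16.671 mm → contributes −14 172 mm⁴
Total I = 60 572 889 mm⁴.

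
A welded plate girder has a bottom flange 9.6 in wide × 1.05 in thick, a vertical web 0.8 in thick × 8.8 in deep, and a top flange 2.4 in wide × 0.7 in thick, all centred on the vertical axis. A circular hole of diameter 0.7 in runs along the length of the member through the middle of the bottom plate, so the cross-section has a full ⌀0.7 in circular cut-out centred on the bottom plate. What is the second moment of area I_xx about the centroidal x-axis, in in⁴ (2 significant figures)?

I_xx ≈ 230 in⁴

Decompose the section into non-overlapping parts with the origin at the bottom-left of its bounding rectangle.
Bottom plate: 9.6 × 1.05, A = 10.08 in², y = 0.525 in, Ī = 0.9261 in⁴.
Web plate: 0.8 × 8.8, A = 7.04 in², y = 5.45 in, Ī = 45.43 in⁴.
Top plate: 2.4 × 0.7, A = 1.68 in², y = 10.2 in, Ī = 0.0686 in⁴.
Hole (subtracted): ⌀0.7, A = 0.3848 in², y = 0.525 in, Ī = 0.01179 in⁴.
Centroid: ȳ = ΣA·y / ΣA = 3.29 in.
Transfer each piece to the centroidal x-axis using Ī + A·d² with d = y − 3.29:
  bottom plate: d = -2.765 in → contributes +78.01 in⁴
  web plate: d = 2.16 in → contributes +78.26 in⁴
  top plate: d = 6.91 in → contributes +80.28 in⁴
  hole: d = -2.765 in → contributes −2.955 in⁴
Total I = 233.6 in⁴.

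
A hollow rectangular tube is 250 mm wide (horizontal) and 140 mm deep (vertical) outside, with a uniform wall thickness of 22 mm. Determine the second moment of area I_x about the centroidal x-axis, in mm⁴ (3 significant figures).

Treat the section as a set of non-overlapping primitives; coordinates are from the bounding-box lower-left.
Outer rectangle: 250 × 140, A = 35 000 mm², y = 70 mm, Ī = 57 166 667 mm⁴.
Inner void (subtracted): 206 × 96, A = 19 776 mm², y = 70 mm, Ī = 15 187 968 mm⁴.
By symmetry the centroid is at mid-height, ȳ = 70 mm.
All pieces are centred on the centroidal x-axis, so I = ΣĪ (holes subtracted) = 41 978 699 mm⁴.

I_x ≈ 4.20 × 10⁷ mm⁴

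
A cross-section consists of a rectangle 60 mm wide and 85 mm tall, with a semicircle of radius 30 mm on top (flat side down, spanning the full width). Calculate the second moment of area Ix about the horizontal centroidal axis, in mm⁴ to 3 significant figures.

Break the section into simple shapes (no overlaps), measuring from the bottom-left corner of the bounding box.
Rectangular body: 60 × 85, A = 5 100 mm², y = 42.5 mm, Ī = 3 070 625 mm⁴.
Semicircular cap: semicircle r = 30, A = 1413.7 mm², y = 97.732 mm, Ī = 88 903 mm⁴.
Centroid: ȳ = ΣA·y / ΣA = 54.487 mm.
Transfer each piece to the horizontal centroidal axis using Ī + A·d² with d = y − 54.487:
  rectangular body: d = -11.987 mm → contributes +3 803 492 mm⁴
  semicircular cap: d = 43.245 mm → contributes +2 732 729 mm⁴
Total I = 6 536 220 mm⁴.

Ix ≈ 6.54 × 10⁶ mm⁴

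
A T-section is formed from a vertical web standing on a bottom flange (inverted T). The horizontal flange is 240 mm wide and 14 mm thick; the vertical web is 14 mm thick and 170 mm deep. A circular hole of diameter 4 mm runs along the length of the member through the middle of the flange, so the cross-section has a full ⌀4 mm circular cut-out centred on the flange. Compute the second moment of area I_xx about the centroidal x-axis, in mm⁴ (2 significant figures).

Decompose the section into non-overlapping parts with the origin at the bottom-left of its bounding rectangle.
Flange: 240 × 14, A = 3 360 mm², y = 7 mm, Ī = 54 880 mm⁴.
Web: 14 × 170, A = 2 380 mm², y = 99 mm, Ī = 5 731 833 mm⁴.
Hole (subtracted): ⌀4, A = 12.57 mm², y = 7 mm, Ī = 12.57 mm⁴.
Centroid: ȳ = ΣA·y / ΣA = 45.23 mm.
Transfer each piece to the centroidal x-axis using Ī + A·d² with d = y − 45.23:
  flange: d = -38.23 mm → contributes +4 965 640 mm⁴
  web: d = 53.77 mm → contributes +12 612 911 mm⁴
  hole: d = -38.23 mm → contributes −18 379 mm⁴
Total I = 17 560 172 mm⁴.

I_xx ≈ 1.8 × 10⁷ mm⁴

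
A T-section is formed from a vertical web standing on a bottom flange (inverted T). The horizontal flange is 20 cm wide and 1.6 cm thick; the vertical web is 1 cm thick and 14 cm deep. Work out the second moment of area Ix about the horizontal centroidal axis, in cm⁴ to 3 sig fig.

Ix ≈ 828 cm⁴

Decompose the section into non-overlapping parts with the origin at the bottom-left of its bounding rectangle.
Flange: 20 × 1.6, A = 32 cm², y = 0.8 cm, Ī = 6.8267 cm⁴.
Web: 1 × 14, A = 14 cm², y = 8.6 cm, Ī = 228.67 cm⁴.
Centroid: ȳ = ΣA·y / ΣA = 3.1739 cm.
Transfer each piece to the horizontal centroidal axis using Ī + A·d² with d = y − 3.1739:
  flange: d = -2.3739 cm → contributes +187.16 cm⁴
  web: d = 5.4261 cm → contributes +640.86 cm⁴
Total I = 828.02 cm⁴.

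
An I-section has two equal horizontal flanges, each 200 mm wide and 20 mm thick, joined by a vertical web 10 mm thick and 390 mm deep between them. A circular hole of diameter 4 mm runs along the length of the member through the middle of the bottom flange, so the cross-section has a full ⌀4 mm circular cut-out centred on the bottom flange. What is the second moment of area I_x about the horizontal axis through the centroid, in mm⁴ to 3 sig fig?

Break the section into simple shapes (no overlaps), measuring from the bottom-left corner of the bounding box.
Bottom flange: 200 × 20, A = 4 000 mm², y = 10 mm, Ī = 133 333 mm⁴.
Web: 10 × 390, A = 3 900 mm², y = 215 mm, Ī = 49 432 500 mm⁴.
Top flange: 200 × 20, A = 4 000 mm², y = 420 mm, Ī = 133 333 mm⁴.
Hole (subtracted): ⌀4, A = 12.566 mm², y = 10 mm, Ī = 12.566 mm⁴.
Centroid: ȳ = ΣA·y / ΣA = 215.22 mm.
Transfer each piece to the horizontal axis through the centroid using Ī + A·d² with d = y − 215.22:
  bottom flange: d = -205.22 mm → contributes +168 588 923 mm⁴
  web: d = -0.21671 mm → contributes +49 432 683 mm⁴
  top flange: d = 204.78 mm → contributes +167 878 120 mm⁴
  hole: d = -205.22 mm → contributes −529 231 mm⁴
Total I = 385 370 494 mm⁴.

I_x ≈ 3.85 × 10⁸ mm⁴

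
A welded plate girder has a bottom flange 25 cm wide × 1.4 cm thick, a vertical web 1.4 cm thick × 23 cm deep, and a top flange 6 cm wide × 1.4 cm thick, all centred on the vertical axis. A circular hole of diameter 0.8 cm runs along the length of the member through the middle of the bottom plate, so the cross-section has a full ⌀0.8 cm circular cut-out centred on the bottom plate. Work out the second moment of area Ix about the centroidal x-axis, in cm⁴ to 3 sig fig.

Ix ≈ 6460 cm⁴

Treat the section as a set of non-overlapping primitives; coordinates are from the bounding-box lower-left.
Bottom plate: 25 × 1.4, A = 35 cm², y = 0.7 cm, Ī = 5.7167 cm⁴.
Web plate: 1.4 × 23, A = 32.2 cm², y = 12.9 cm, Ī = 1419.5 cm⁴.
Top plate: 6 × 1.4, A = 8.4 cm², y = 25.1 cm, Ī = 1.372 cm⁴.
Hole (subtracted): ⌀0.8, A = 0.50265 cm², y = 0.7 cm, Ī = 0.020106 cm⁴.
Centroid: ȳ = ΣA·y / ΣA = 8.6603 cm.
Transfer each piece to the centroidal x-axis using Ī + A·d² with d = y − 8.6603:
  bottom plate: d = -7.9603 cm → contributes +2223.6 cm⁴
  web plate: d = 4.2397 cm → contributes +1998.3 cm⁴
  top plate: d = 16.44 cm → contributes +2271.6 cm⁴
  hole: d = -7.9603 cm → contributes −31.872 cm⁴
Total I = 6461.5 cm⁴.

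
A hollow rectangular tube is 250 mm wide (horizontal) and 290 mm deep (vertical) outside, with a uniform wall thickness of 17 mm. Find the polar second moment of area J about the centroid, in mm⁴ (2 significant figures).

Split into non-overlapping primitives; take the origin at the lower-left of the bounding box.
Outer rectangle: 250 × 290, A = 72 500 mm², y = 145 mm, Ī = 508 104 167 mm⁴.
Inner void (subtracted): 216 × 256, A = 55 296 mm², y = 145 mm, Ī = 301 989 888 mm⁴.
By symmetry the centroid is at mid-height, ȳ = 145 mm.
All pieces are centred on the centroidal x-axis, so I = ΣĪ (holes subtracted) = 206 114 279 mm⁴.
Repeating about the centroidal y-axis gives I_y = 162 613 319 mm⁴.
Polar second moment: J = I_x + I_y = 368 727 597 mm⁴.

J ≈ 3.7 × 10⁸ mm⁴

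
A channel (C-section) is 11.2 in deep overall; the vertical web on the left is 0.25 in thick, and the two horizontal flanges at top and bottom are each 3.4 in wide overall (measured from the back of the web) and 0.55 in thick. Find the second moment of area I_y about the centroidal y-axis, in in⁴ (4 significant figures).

I_y ≈ 7.355 in⁴

Decompose the section into non-overlapping parts with the origin at the bottom-left of its bounding rectangle.
Web: 0.25 × 11.2, A = 2.8 in², x = 0.125 in, Ī = 0.0145833 in⁴.
Top flange (beyond web): 3.15 × 0.55, A = 1.7325 in², x = 1.825 in, Ī = 1.43256 in⁴.
Bottom flange (beyond web): 3.15 × 0.55, A = 1.7325 in², x = 1.825 in, Ī = 1.43256 in⁴.
Centroid: x̄ = ΣA·x / ΣA = 1.06522 in.
Transfer each piece to the centroidal y-axis using Ī + A·d² with d = x − 1.06522:
  web: d = -0.940223 in → contributes +2.48984 in⁴
  top flange (beyond web): d = 0.759777 in → contributes +2.43266 in⁴
  bottom flange (beyond web): d = 0.759777 in → contributes +2.43266 in⁴
Total I = 7.35517 in⁴.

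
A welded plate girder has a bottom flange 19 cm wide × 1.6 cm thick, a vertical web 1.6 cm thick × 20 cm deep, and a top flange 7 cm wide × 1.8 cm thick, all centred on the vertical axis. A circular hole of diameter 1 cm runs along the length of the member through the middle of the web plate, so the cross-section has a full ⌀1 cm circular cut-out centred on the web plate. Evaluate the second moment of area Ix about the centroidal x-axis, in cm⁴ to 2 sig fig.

Ix ≈ 5600 cm⁴

Break the section into simple shapes (no overlaps), measuring from the bottom-left corner of the bounding box.
Bottom plate: 19 × 1.6, A = 30.4 cm², y = 0.8 cm, Ī = 6.485 cm⁴.
Web plate: 1.6 × 20, A = 32 cm², y = 11.6 cm, Ī = 1 067 cm⁴.
Top plate: 7 × 1.8, A = 12.6 cm², y = 22.5 cm, Ī = 3.402 cm⁴.
Hole (subtracted): ⌀1, A = 0.7854 cm², y = 11.6 cm, Ī = 0.04909 cm⁴.
Centroid: ȳ = ΣA·y / ΣA = 9.027 cm.
Transfer each piece to the centroidal x-axis using Ī + A·d² with d = y − 9.027:
  bottom plate: d = -8.227 cm → contributes +2 064 cm⁴
  web plate: d = 2.573 cm → contributes +1 279 cm⁴
  top plate: d = 13.47 cm → contributes +2 291 cm⁴
  hole: d = 2.573 cm → contributes −5.25 cm⁴
Total I = 5 628 cm⁴.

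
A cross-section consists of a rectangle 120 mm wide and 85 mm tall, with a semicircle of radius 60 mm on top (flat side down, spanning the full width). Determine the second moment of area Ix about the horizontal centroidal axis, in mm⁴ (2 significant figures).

Break the section into simple shapes (no overlaps), measuring from the bottom-left corner of the bounding box.
Rectangular body: 120 × 85, A = 10 200 mm², y = 42.5 mm, Ī = 6 141 250 mm⁴.
Semicircular cap: semicircle r = 60, A = 5 655 mm², y = 110.5 mm, Ī = 1 422 450 mm⁴.
Centroid: ȳ = ΣA·y / ΣA = 66.74 mm.
Transfer each piece to the horizontal centroidal axis using Ī + A·d² with d = y − 66.74:
  rectangular body: d = -24.24 mm → contributes +12 134 849 mm⁴
  semicircular cap: d = 43.72 mm → contributes +12 233 441 mm⁴
Total I = 24 368 290 mm⁴.

Ix ≈ 2.4 × 10⁷ mm⁴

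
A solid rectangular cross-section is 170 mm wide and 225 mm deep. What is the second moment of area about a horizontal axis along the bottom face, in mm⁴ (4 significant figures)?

The section: 170 × 225, A = 38 250 mm², y = 112.5 mm, Ī = 161 367 188 mm⁴.
Transfer it to the bottom edge using Ī + A·d² with d = y − 0:
  the section: d = 112.5 mm → contributes +645 468 750 mm⁴
Total I = 645 468 750 mm⁴.

I_base ≈ 6.455 × 10⁸ mm⁴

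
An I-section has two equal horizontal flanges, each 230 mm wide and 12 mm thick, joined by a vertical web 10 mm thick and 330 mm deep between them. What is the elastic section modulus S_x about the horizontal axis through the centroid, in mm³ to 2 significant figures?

S_x ≈ 1.1 × 10⁶ mm³

Decompose the section into non-overlapping parts with the origin at the bottom-left of its bounding rectangle.
Bottom flange: 230 × 12, A = 2 760 mm², y = 6 mm, Ī = 33 120 mm⁴.
Web: 10 × 330, A = 3 300 mm², y = 177 mm, Ī = 29 947 500 mm⁴.
Top flange: 230 × 12, A = 2 760 mm², y = 348 mm, Ī = 33 120 mm⁴.
By symmetry the centroid is at mid-height, ȳ = 177 mm.
Transfer each piece to the horizontal axis through the centroid using Ī + A·d² with d = y − 177:
  bottom flange: d = -171 mm → contributes +80 738 280 mm⁴
  web: d = 0 mm → contributes +29 947 500 mm⁴
  top flange: d = 171 mm → contributes +80 738 280 mm⁴
Total I = 191 424 060 mm⁴.
Extreme fibre distance c = 177 mm; S = I/c = 1 081 492 mm³.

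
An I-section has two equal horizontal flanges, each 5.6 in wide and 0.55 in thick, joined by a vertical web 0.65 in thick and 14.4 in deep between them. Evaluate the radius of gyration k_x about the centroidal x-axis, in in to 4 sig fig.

Decompose the section into non-overlapping parts with the origin at the bottom-left of its bounding rectangle.
Bottom flange: 5.6 × 0.55, A = 3.08 in², y = 0.275 in, Ī = 0.0776417 in⁴.
Web: 0.65 × 14.4, A = 9.36 in², y = 7.75 in, Ī = 161.741 in⁴.
Top flange: 5.6 × 0.55, A = 3.08 in², y = 15.225 in, Ī = 0.0776417 in⁴.
By symmetry the centroid is at mid-height, ȳ = 7.75 in.
Transfer each piece to the centroidal x-axis using Ī + A·d² with d = y − 7.75:
  bottom flange: d = -7.475 in → contributes +172.175 in⁴
  web: d = 0 in → contributes +161.741 in⁴
  top flange: d = 7.475 in → contributes +172.175 in⁴
Total I = 506.09 in⁴.
Radius of gyration: k = √(I/A) = √(506.09 / 15.52) = 5.71042 in.

k_x ≈ 5.710 in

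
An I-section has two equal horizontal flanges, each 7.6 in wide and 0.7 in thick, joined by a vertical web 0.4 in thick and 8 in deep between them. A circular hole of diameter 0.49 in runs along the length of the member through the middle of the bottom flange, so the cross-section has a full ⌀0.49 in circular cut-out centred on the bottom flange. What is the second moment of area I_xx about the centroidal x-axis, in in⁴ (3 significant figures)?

Decompose the section into non-overlapping parts with the origin at the bottom-left of its bounding rectangle.
Bottom flange: 7.6 × 0.7, A = 5.32 in², y = 0.35 in, Ī = 0.21723 in⁴.
Web: 0.4 × 8, A = 3.2 in², y = 4.7 in, Ī = 17.067 in⁴.
Top flange: 7.6 × 0.7, A = 5.32 in², y = 9.05 in, Ī = 0.21723 in⁴.
Hole (subtracted): ⌀0.49, A = 0.18857 in², y = 0.35 in, Ī = 0.0028298 in⁴.
Centroid: ȳ = ΣA·y / ΣA = 4.7601 in.
Transfer each piece to the centroidal x-axis using Ī + A·d² with d = y − 4.7601:
  bottom flange: d = -4.4101 in → contributes +103.69 in⁴
  web: d = -0.060089 in → contributes +17.078 in⁴
  top flange: d = 4.2899 in → contributes +98.123 in⁴
  hole: d = -4.4101 in → contributes −3.6704 in⁴
Total I = 215.22 in⁴.

I_xx ≈ 215 in⁴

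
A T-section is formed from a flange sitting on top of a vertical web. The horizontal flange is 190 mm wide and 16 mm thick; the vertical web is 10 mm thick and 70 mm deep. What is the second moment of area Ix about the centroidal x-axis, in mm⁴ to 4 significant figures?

Ix ≈ 1.403 × 10⁶ mm⁴

Break the section into simple shapes (no overlaps), measuring from the bottom-left corner of the bounding box.
Flange: 190 × 16, A = 3 040 mm², y = 78 mm, Ī = 64853.3 mm⁴.
Web: 10 × 70, A = 700 mm², y = 35 mm, Ī = 285 833 mm⁴.
Centroid: ȳ = ΣA·y / ΣA = 69.9519 mm.
Transfer each piece to the centroidal x-axis using Ī + A·d² with d = y − 69.9519:
  flange: d = 8.04813 mm → contributes +261 761 mm⁴
  web: d = -34.9519 mm → contributes +1 140 977 mm⁴
Total I = 1 402 738 mm⁴.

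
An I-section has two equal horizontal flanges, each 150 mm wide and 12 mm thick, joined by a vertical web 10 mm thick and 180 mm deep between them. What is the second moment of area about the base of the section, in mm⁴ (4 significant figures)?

I_base ≈ 9.426 × 10⁷ mm⁴

Split into non-overlapping primitives; take the origin at the lower-left of the bounding box.
Bottom flange: 150 × 12, A = 1 800 mm², y = 6 mm, Ī = 21 600 mm⁴.
Web: 10 × 180, A = 1 800 mm², y = 102 mm, Ī = 4 860 000 mm⁴.
Top flange: 150 × 12, A = 1 800 mm², y = 198 mm, Ī = 21 600 mm⁴.
Transfer each piece to the bottom edge using Ī + A·d² with d = y − 0:
  bottom flange: d = 6 mm → contributes +86 400 mm⁴
  web: d = 102 mm → contributes +23 587 200 mm⁴
  top flange: d = 198 mm → contributes +70 588 800 mm⁴
Total I = 94 262 400 mm⁴.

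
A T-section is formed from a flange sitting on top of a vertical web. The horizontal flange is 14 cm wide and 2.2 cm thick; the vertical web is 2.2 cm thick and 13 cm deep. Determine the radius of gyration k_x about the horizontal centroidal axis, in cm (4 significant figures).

k_x ≈ 4.627 cm

Split into non-overlapping primitives; take the origin at the lower-left of the bounding box.
Flange: 14 × 2.2, A = 30.8 cm², y = 14.1 cm, Ī = 12.4227 cm⁴.
Web: 2.2 × 13, A = 28.6 cm², y = 6.5 cm, Ī = 402.783 cm⁴.
Centroid: ȳ = ΣA·y / ΣA = 10.4407 cm.
Transfer each piece to the horizontal centroidal axis using Ī + A·d² with d = y − 10.4407:
  flange: d = 3.65926 cm → contributes +424.84 cm⁴
  web: d = -3.94074 cm → contributes +846.925 cm⁴
Total I = 1271.77 cm⁴.
Radius of gyration: k = √(I/A) = √(1271.77 / 59.4) = 4.62711 cm.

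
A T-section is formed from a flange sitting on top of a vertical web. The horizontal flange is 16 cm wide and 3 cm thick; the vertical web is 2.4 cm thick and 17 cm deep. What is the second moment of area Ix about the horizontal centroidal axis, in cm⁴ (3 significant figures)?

Ix ≈ 3220 cm⁴

Treat the section as a set of non-overlapping primitives; coordinates are from the bounding-box lower-left.
Flange: 16 × 3, A = 48 cm², y = 18.5 cm, Ī = 36 cm⁴.
Web: 2.4 × 17, A = 40.8 cm², y = 8.5 cm, Ī = 982.6 cm⁴.
Centroid: ȳ = ΣA·y / ΣA = 13.905 cm.
Transfer each piece to the horizontal centroidal axis using Ī + A·d² with d = y − 13.905:
  flange: d = 4.5946 cm → contributes +1049.3 cm⁴
  web: d = -5.4054 cm → contributes +2174.7 cm⁴
Total I = 3 224 cm⁴.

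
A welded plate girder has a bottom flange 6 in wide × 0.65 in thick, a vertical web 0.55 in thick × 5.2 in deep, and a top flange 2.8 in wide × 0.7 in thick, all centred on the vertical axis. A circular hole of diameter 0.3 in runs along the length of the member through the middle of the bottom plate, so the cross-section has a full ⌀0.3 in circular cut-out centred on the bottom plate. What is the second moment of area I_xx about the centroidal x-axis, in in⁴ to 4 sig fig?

Break the section into simple shapes (no overlaps), measuring from the bottom-left corner of the bounding box.
Bottom plate: 6 × 0.65, A = 3.9 in², y = 0.325 in, Ī = 0.137313 in⁴.
Web plate: 0.55 × 5.2, A = 2.86 in², y = 3.25 in, Ī = 6.44453 in⁴.
Top plate: 2.8 × 0.7, A = 1.96 in², y = 6.2 in, Ī = 0.0800333 in⁴.
Hole (subtracted): ⌀0.3, A = 0.0706858 in², y = 0.325 in, Ī = 0.000397608 in⁴.
Centroid: ȳ = ΣA·y / ΣA = 2.62351 in.
Transfer each piece to the centroidal x-axis using Ī + A·d² with d = y − 2.62351:
  bottom plate: d = -2.29851 in → contributes +20.7415 in⁴
  web plate: d = 0.626494 in → contributes +7.56707 in⁴
  top plate: d = 3.57649 in → contributes +25.151 in⁴
  hole: d = -2.29851 in → contributes −0.37384 in⁴
Total I = 53.0857 in⁴.

I_xx ≈ 53.09 in⁴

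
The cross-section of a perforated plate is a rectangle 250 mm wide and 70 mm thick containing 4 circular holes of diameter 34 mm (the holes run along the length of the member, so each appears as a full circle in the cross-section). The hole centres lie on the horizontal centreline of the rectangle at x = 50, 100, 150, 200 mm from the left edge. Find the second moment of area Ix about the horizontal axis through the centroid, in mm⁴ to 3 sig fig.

Split into non-overlapping primitives; take the origin at the lower-left of the bounding box.
Plate: 250 × 70, A = 17 500 mm², y = 35 mm, Ī = 7 145 833 mm⁴.
Hole 1 (subtracted): ⌀34, A = 907.92 mm², y = 35 mm, Ī = 65 597 mm⁴.
Hole 2 (subtracted): ⌀34, A = 907.92 mm², y = 35 mm, Ī = 65 597 mm⁴.
Hole 3 (subtracted): ⌀34, A = 907.92 mm², y = 35 mm, Ī = 65 597 mm⁴.
Hole 4 (subtracted): ⌀34, A = 907.92 mm², y = 35 mm, Ī = 65 597 mm⁴.
By symmetry the centroid is at mid-height, ȳ = 35 mm.
All pieces are centred on the horizontal axis through the centroid, so I = ΣĪ (holes subtracted) = 6 883 444 mm⁴.

Ix ≈ 6.88 × 10⁶ mm⁴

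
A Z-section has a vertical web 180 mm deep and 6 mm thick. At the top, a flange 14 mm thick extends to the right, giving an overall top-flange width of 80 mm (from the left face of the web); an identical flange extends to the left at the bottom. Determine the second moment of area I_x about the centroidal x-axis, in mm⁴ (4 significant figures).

Decompose the section into non-overlapping parts with the origin at the bottom-left of its bounding rectangle.
Web: 6 × 180, A = 1 080 mm², y = 90 mm, Ī = 2 916 000 mm⁴.
Top flange (beyond web): 74 × 14, A = 1 036 mm², y = 173 mm, Ī = 16921.3 mm⁴.
Bottom flange (beyond web): 74 × 14, A = 1 036 mm², y = 7 mm, Ī = 16921.3 mm⁴.
Centroid: ȳ = ΣA·y / ΣA = 90 mm.
Transfer each piece to the centroidal x-axis using Ī + A·d² with d = y − 90:
  web: d = 0 mm → contributes +2 916 000 mm⁴
  top flange (beyond web): d = 83 mm → contributes +7 153 925 mm⁴
  bottom flange (beyond web): d = -83 mm → contributes +7 153 925 mm⁴
Total I = 17 223 851 mm⁴.

I_x ≈ 1.722 × 10⁷ mm⁴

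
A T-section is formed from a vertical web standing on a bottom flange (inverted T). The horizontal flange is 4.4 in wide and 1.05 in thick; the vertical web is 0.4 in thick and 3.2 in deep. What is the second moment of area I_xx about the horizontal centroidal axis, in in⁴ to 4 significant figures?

Treat the section as a set of non-overlapping primitives; coordinates are from the bounding-box lower-left.
Flange: 4.4 × 1.05, A = 4.62 in², y = 0.525 in, Ī = 0.424463 in⁴.
Web: 0.4 × 3.2, A = 1.28 in², y = 2.65 in, Ī = 1.09227 in⁴.
Centroid: ȳ = ΣA·y / ΣA = 0.986017 in.
Transfer each piece to the horizontal centroidal axis using Ī + A·d² with d = y − 0.986017:
  flange: d = -0.461017 in → contributes +1.40638 in⁴
  web: d = 1.66398 in → contributes +4.63638 in⁴
Total I = 6.04276 in⁴.

I_xx ≈ 6.043 in⁴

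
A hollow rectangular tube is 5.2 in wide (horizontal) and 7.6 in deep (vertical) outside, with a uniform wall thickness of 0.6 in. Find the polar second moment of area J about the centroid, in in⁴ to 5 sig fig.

J ≈ 157.76 in⁴

Break the section into simple shapes (no overlaps), measuring from the bottom-left corner of the bounding box.
Outer rectangle: 5.2 × 7.6, A = 39.52 in², y = 3.8 in, Ī = 190.2229 in⁴.
Inner void (subtracted): 4 × 6.4, A = 25.6 in², y = 3.8 in, Ī = 87.38133 in⁴.
By symmetry the centroid is at mid-height, ȳ = 3.8 in.
All pieces are centred on the centroidal x-axis, so I = ΣĪ (holes subtracted) = 102.8416 in⁴.
Repeating about the centroidal y-axis gives I_y = 54.9184 in⁴.
Polar second moment: J = I_x + I_y = 157.76 in⁴.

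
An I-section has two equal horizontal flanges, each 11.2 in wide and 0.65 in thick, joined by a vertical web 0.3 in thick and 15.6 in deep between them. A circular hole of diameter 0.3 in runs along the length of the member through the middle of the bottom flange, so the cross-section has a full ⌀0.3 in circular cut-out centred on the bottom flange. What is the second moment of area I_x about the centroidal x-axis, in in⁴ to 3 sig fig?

Treat the section as a set of non-overlapping primitives; coordinates are from the bounding-box lower-left.
Bottom flange: 11.2 × 0.65, A = 7.28 in², y = 0.325 in, Ī = 0.25632 in⁴.
Web: 0.3 × 15.6, A = 4.68 in², y = 8.45 in, Ī = 94.91 in⁴.
Top flange: 11.2 × 0.65, A = 7.28 in², y = 16.575 in, Ī = 0.25632 in⁴.
Hole (subtracted): ⌀0.3, A = 0.070686 in², y = 0.325 in, Ī = 0.00039761 in⁴.
Centroid: ȳ = ΣA·y / ΣA = 8.48 in.
Transfer each piece to the centroidal x-axis using Ī + A·d² with d = y − 8.48:
  bottom flange: d = -8.155 in → contributes +484.4 in⁴
  web: d = -0.029961 in → contributes +94.915 in⁴
  top flange: d = 8.095 in → contributes +477.31 in⁴
  hole: d = -8.155 in → contributes −4.7012 in⁴
Total I = 1051.9 in⁴.

I_x ≈ 1050 in⁴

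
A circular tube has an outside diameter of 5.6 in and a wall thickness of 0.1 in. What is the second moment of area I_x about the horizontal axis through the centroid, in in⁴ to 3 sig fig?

I_x ≈ 6.54 in⁴

Decompose the section into non-overlapping parts with the origin at the bottom-left of its bounding rectangle.
Outer circle: ⌀5.6, A = 24.63 in², y = 2.8 in, Ī = 48.275 in⁴.
Bore (subtracted): ⌀5.4, A = 22.902 in², y = 2.8 in, Ī = 41.739 in⁴.
By symmetry the centroid is at mid-height, ȳ = 2.8 in.
All pieces are centred on the horizontal axis through the centroid, so I = ΣĪ (holes subtracted) = 6.5357 in⁴.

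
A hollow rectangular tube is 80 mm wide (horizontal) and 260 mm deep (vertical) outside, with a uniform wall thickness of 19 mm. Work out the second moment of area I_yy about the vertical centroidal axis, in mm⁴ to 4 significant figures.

Treat the section as a set of non-overlapping primitives; coordinates are from the bounding-box lower-left.
Outer rectangle: 80 × 260, A = 20 800 mm², x = 40 mm, Ī = 11 093 333 mm⁴.
Inner void (subtracted): 42 × 222, A = 9 324 mm², x = 40 mm, Ī = 1 370 628 mm⁴.
By symmetry the centroid is at mid-width, x̄ = 40 mm.
All pieces are centred on the vertical centroidal axis, so I = ΣĪ (holes subtracted) = 9 722 705 mm⁴.

I_yy ≈ 9.723 × 10⁶ mm⁴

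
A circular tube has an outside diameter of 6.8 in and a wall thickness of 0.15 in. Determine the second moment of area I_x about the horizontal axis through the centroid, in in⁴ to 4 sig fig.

I_x ≈ 17.33 in⁴

Decompose the section into non-overlapping parts with the origin at the bottom-left of its bounding rectangle.
Outer circle: ⌀6.8, A = 36.3168 in², y = 3.4 in, Ī = 104.956 in⁴.
Bore (subtracted): ⌀6.5, A = 33.1831 in², y = 3.4 in, Ī = 87.6241 in⁴.
By symmetry the centroid is at mid-height, ȳ = 3.4 in.
All pieces are centred on the horizontal axis through the centroid, so I = ΣĪ (holes subtracted) = 17.3315 in⁴.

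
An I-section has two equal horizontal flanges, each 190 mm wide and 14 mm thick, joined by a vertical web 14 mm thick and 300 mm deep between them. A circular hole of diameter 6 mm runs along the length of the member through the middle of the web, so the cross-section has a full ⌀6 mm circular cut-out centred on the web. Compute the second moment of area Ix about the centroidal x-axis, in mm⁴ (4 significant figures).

Ix ≈ 1.627 × 10⁸ mm⁴

Split into non-overlapping primitives; take the origin at the lower-left of the bounding box.
Bottom flange: 190 × 14, A = 2 660 mm², y = 7 mm, Ī = 43446.7 mm⁴.
Web: 14 × 300, A = 4 200 mm², y = 164 mm, Ī = 31 500 000 mm⁴.
Top flange: 190 × 14, A = 2 660 mm², y = 321 mm, Ī = 43446.7 mm⁴.
Hole (subtracted): ⌀6, A = 28.2743 mm², y = 164 mm, Ī = 63.6173 mm⁴.
By symmetry the centroid is at mid-height, ȳ = 164 mm.
Transfer each piece to the centroidal x-axis using Ī + A·d² with d = y − 164:
  bottom flange: d = -157 mm → contributes +65 609 787 mm⁴
  web: d = 0 mm → contributes +31 500 000 mm⁴
  top flange: d = 157 mm → contributes +65 609 787 mm⁴
  hole: d = 0 mm → contributes −63.6173 mm⁴
Total I = 162 719 510 mm⁴.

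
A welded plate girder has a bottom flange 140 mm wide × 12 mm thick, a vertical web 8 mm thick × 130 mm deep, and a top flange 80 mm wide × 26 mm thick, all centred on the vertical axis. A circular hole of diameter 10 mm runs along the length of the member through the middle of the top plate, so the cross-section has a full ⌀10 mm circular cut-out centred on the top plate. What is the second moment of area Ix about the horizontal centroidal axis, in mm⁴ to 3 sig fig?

Ix ≈ 2.20 × 10⁷ mm⁴

Split into non-overlapping primitives; take the origin at the lower-left of the bounding box.
Bottom plate: 140 × 12, A = 1 680 mm², y = 6 mm, Ī = 20 160 mm⁴.
Web plate: 8 × 130, A = 1 040 mm², y = 77 mm, Ī = 1 464 667 mm⁴.
Top plate: 80 × 26, A = 2 080 mm², y = 155 mm, Ī = 117 173 mm⁴.
Hole (subtracted): ⌀10, A = 78.54 mm², y = 155 mm, Ī = 490.87 mm⁴.
Centroid: ȳ = ΣA·y / ΣA = 84.801 mm.
Transfer each piece to the horizontal centroidal axis using Ī + A·d² with d = y − 84.801:
  bottom plate: d = -78.801 mm → contributes +10 452 384 mm⁴
  web plate: d = -7.8014 mm → contributes +1 527 963 mm⁴
  top plate: d = 70.199 mm → contributes +10 367 094 mm⁴
  hole: d = 70.199 mm → contributes −387 523 mm⁴
Total I = 21 959 918 mm⁴.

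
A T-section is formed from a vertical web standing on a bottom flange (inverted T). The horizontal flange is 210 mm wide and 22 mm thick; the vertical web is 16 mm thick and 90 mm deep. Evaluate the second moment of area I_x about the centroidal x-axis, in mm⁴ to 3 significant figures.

Break the section into simple shapes (no overlaps), measuring from the bottom-left corner of the bounding box.
Flange: 210 × 22, A = 4 620 mm², y = 11 mm, Ī = 186 340 mm⁴.
Web: 16 × 90, A = 1 440 mm², y = 67 mm, Ī = 972 000 mm⁴.
Centroid: ȳ = ΣA·y / ΣA = 24.307 mm.
Transfer each piece to the centroidal x-axis using Ī + A·d² with d = y − 24.307:
  flange: d = -13.307 mm → contributes +1 004 424 mm⁴
  web: d = 42.693 mm → contributes +3 596 685 mm⁴
Total I = 4 601 109 mm⁴.

I_x ≈ 4.60 × 10⁶ mm⁴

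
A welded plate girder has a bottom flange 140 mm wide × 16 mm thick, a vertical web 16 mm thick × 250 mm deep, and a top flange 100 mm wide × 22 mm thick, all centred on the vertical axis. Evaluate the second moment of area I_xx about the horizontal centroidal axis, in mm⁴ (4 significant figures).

I_xx ≈ 1.013 × 10⁸ mm⁴

Treat the section as a set of non-overlapping primitives; coordinates are from the bounding-box lower-left.
Bottom plate: 140 × 16, A = 2 240 mm², y = 8 mm, Ī = 47786.7 mm⁴.
Web plate: 16 × 250, A = 4 000 mm², y = 141 mm, Ī = 20 833 333 mm⁴.
Top plate: 100 × 22, A = 2 200 mm², y = 277 mm, Ī = 88733.3 mm⁴.
Centroid: ȳ = ΣA·y / ΣA = 141.152 mm.
Transfer each piece to the horizontal centroidal axis using Ī + A·d² with d = y − 141.152:
  bottom plate: d = -133.152 mm → contributes +39 761 563 mm⁴
  web plate: d = -0.151659 mm → contributes +20 833 425 mm⁴
  top plate: d = 135.848 mm → contributes +40 689 231 mm⁴
Total I = 101 284 219 mm⁴.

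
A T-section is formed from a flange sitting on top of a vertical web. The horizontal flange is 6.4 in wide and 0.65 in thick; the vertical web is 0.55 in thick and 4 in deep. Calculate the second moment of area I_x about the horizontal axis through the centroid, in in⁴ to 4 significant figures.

I_x ≈ 10.86 in⁴

Decompose the section into non-overlapping parts with the origin at the bottom-left of its bounding rectangle.
Flange: 6.4 × 0.65, A = 4.16 in², y = 4.325 in, Ī = 0.146467 in⁴.
Web: 0.55 × 4, A = 2.2 in², y = 2 in, Ī = 2.93333 in⁴.
Centroid: ȳ = ΣA·y / ΣA = 3.52075 in.
Transfer each piece to the horizontal axis through the centroid using Ī + A·d² with d = y − 3.52075:
  flange: d = 0.804245 in → contributes +2.8372 in⁴
  web: d = -1.52075 in → contributes +8.02126 in⁴
Total I = 10.8585 in⁴.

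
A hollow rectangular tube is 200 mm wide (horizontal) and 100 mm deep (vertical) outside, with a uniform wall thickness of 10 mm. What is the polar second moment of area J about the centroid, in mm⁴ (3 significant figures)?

Break the section into simple shapes (no overlaps), measuring from the bottom-left corner of the bounding box.
Outer rectangle: 200 × 100, A = 20 000 mm², y = 50 mm, Ī = 16 666 667 mm⁴.
Inner void (subtracted): 180 × 80, A = 14 400 mm², y = 50 mm, Ī = 7 680 000 mm⁴.
By symmetry the centroid is at mid-height, ȳ = 50 mm.
All pieces are centred on the centroidal x-axis, so I = ΣĪ (holes subtracted) = 8 986 667 mm⁴.
Repeating about the centroidal y-axis gives I_y = 27 786 667 mm⁴.
Polar second moment: J = I_x + I_y = 36 773 333 mm⁴.

J ≈ 3.68 × 10⁷ mm⁴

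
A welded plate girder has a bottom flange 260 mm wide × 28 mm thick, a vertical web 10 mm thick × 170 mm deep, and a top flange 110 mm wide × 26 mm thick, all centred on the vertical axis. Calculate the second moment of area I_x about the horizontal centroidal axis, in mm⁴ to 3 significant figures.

I_x ≈ 8.72 × 10⁷ mm⁴

Break the section into simple shapes (no overlaps), measuring from the bottom-left corner of the bounding box.
Bottom plate: 260 × 28, A = 7 280 mm², y = 14 mm, Ī = 475 627 mm⁴.
Web plate: 10 × 170, A = 1 700 mm², y = 113 mm, Ī = 4 094 167 mm⁴.
Top plate: 110 × 26, A = 2 860 mm², y = 211 mm, Ī = 161 113 mm⁴.
Centroid: ȳ = ΣA·y / ΣA = 75.801 mm.
Transfer each piece to the horizontal centroidal axis using Ī + A·d² with d = y − 75.801:
  bottom plate: d = -61.801 mm → contributes +28 280 302 mm⁴
  web plate: d = 37.199 mm → contributes +6 446 609 mm⁴
  top plate: d = 135.2 mm → contributes +52 438 645 mm⁴
Total I = 87 165 556 mm⁴.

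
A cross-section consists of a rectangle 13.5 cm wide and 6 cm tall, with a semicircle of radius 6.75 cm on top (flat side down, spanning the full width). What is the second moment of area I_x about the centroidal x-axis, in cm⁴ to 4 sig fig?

I_x ≈ 1778 cm⁴

Split into non-overlapping primitives; take the origin at the lower-left of the bounding box.
Rectangular body: 13.5 × 6, A = 81 cm², y = 3 cm, Ī = 243 cm⁴.
Semicircular cap: semicircle r = 6.75, A = 71.5694 cm², y = 8.86479 cm, Ī = 227.849 cm⁴.
Centroid: ȳ = ΣA·y / ΣA = 5.75114 cm.
Transfer each piece to the centroidal x-axis using Ī + A·d² with d = y − 5.75114:
  rectangular body: d = -2.75114 cm → contributes +856.07 cm⁴
  semicircular cap: d = 3.11365 cm → contributes +921.702 cm⁴
Total I = 1777.77 cm⁴.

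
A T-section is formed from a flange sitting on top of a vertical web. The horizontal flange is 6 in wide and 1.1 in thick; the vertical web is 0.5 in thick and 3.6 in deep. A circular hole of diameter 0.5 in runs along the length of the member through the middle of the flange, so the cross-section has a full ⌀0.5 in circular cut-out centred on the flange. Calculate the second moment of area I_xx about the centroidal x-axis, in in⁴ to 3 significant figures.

Decompose the section into non-overlapping parts with the origin at the bottom-left of its bounding rectangle.
Flange: 6 × 1.1, A = 6.6 in², y = 4.15 in, Ī = 0.6655 in⁴.
Web: 0.5 × 3.6, A = 1.8 in², y = 1.8 in, Ī = 1.944 in⁴.
Hole (subtracted): ⌀0.5, A = 0.19635 in², y = 4.15 in, Ī = 0.003068 in⁴.
Centroid: ȳ = ΣA·y / ΣA = 3.6344 in.
Transfer each piece to the centroidal x-axis using Ī + A·d² with d = y − 3.6344:
  flange: d = 0.51562 in → contributes +2.4202 in⁴
  web: d = -1.8344 in → contributes +8.0009 in⁴
  hole: d = 0.51562 in → contributes −0.055271 in⁴
Total I = 10.366 in⁴.

I_xx ≈ 10.4 in⁴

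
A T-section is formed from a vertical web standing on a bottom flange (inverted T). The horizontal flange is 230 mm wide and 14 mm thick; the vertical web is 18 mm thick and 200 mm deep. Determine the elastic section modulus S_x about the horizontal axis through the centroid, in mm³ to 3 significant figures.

S_x ≈ 2.09 × 10⁵ mm³

Break the section into simple shapes (no overlaps), measuring from the bottom-left corner of the bounding box.
Flange: 230 × 14, A = 3 220 mm², y = 7 mm, Ī = 52 593 mm⁴.
Web: 18 × 200, A = 3 600 mm², y = 114 mm, Ī = 12 000 000 mm⁴.
Centroid: ȳ = ΣA·y / ΣA = 63.481 mm.
Transfer each piece to the horizontal axis through the centroid using Ī + A·d² with d = y − 63.481:
  flange: d = -56.481 mm → contributes +10 324 704 mm⁴
  web: d = 50.519 mm → contributes +21 187 832 mm⁴
Total I = 31 512 536 mm⁴.
Extreme fibre distance c = 150.52 mm; S = I/c = 209 359 mm³.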